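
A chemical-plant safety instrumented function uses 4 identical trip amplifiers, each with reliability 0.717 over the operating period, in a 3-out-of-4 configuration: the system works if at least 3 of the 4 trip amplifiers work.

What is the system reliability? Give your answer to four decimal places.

0.6815

R = Σ_{i=3}^{4} C(4,i) p^i (1−p)^{4−i} with p = 0.717
C(4,3)·0.717^3·0.283^1 = 0.417257
C(4,4)·0.717^4·0.283^0 = 0.264287
Sum = 0.6815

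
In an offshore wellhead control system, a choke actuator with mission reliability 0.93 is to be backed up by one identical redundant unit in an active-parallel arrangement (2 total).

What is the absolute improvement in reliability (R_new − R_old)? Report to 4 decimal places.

R_before = 0.93
R_after = 1 − (1 − 0.93)^2 = 0.9951
ΔR = 0.9951 − 0.93 = 0.0651

0.0651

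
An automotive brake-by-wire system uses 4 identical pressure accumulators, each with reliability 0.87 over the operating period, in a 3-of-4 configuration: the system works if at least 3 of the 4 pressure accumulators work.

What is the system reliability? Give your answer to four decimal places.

R = Σ_{i=3}^{4} C(4,i) p^i (1−p)^{4−i} with p = 0.87
C(4,3)·0.87^3·0.13^1 = 0.342422
C(4,4)·0.87^4·0.13^0 = 0.572898
Sum = 0.9153

0.9153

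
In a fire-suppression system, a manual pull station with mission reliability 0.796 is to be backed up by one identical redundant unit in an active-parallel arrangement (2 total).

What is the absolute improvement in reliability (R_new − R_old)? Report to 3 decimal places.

0.162

R_before = 0.796
R_after = 1 − (1 − 0.796)^2 = 0.958
ΔR = 0.958 − 0.796 = 0.162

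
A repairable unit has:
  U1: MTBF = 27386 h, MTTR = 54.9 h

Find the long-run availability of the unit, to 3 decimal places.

A(U1) = MTBF/(MTBF+MTTR) = 27386/(27386+54.9) = 0.998

0.998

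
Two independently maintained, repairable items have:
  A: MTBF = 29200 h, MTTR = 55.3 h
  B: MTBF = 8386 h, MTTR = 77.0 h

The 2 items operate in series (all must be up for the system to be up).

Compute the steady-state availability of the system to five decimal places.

A(A) = MTBF/(MTBF+MTTR) = 29200/(29200+55.3) = 0.998110
A(B) = MTBF/(MTBF+MTTR) = 8386/(8386+77.0) = 0.990902
Series availability: 0.998110 × 0.990902 = 0.98903

0.98903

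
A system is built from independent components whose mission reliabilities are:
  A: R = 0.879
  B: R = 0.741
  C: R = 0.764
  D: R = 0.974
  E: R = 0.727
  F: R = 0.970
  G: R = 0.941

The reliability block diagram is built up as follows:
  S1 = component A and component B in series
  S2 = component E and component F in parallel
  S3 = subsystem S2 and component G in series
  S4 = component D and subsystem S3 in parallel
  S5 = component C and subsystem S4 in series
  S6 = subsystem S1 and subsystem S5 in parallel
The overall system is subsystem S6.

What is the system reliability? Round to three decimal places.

Series (A and B): 0.87900 × 0.74100 = 0.65134
Parallel (E and F): 1 − (1 − 0.72700)(1 − 0.97000) = 0.99181
Series ([0.99181] and G): 0.99181 × 0.94100 = 0.93329
Parallel (D and [0.93329]): 1 − (1 − 0.97400)(1 − 0.93329) = 0.99827
Series (C and [0.99827]): 0.76400 × 0.99827 = 0.76268
Parallel ([0.65134] and [0.76268]): 1 − (1 − 0.65134)(1 − 0.76268) = 0.917

0.917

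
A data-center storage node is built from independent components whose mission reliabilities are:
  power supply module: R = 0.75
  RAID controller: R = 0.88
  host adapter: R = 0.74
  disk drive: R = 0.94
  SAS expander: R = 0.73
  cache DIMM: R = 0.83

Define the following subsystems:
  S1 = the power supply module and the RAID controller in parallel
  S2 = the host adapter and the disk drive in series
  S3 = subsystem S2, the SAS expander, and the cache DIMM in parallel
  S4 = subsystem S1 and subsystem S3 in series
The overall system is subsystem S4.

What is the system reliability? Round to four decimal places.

0.9564

Parallel (power supply module and RAID controller): 1 − (1 − 0.750000)(1 − 0.880000) = 0.970000
Series (host adapter and disk drive): 0.740000 × 0.940000 = 0.695600
Parallel ([0.695600], SAS expander, and cache DIMM): 1 − (1 − 0.695600)(1 − 0.730000)(1 − 0.830000) = 0.986028
Series ([0.970000] and [0.986028]): 0.970000 × 0.986028 = 0.9564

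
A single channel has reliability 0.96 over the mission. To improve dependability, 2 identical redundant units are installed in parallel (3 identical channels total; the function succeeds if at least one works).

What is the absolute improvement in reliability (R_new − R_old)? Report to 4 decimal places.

0.0399

R_before = 0.96
R_after = 1 − (1 − 0.96)^3 = 0.9999
ΔR = 0.9999 − 0.96 = 0.0399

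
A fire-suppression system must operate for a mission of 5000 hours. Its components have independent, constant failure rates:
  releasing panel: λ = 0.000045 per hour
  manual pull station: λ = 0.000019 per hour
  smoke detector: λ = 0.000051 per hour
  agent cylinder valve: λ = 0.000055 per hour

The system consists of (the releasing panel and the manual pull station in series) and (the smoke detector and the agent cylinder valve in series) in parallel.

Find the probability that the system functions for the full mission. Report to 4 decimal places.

0.8873

R(releasing panel) = exp(−0.000045 × 5000) = 0.798516
R(manual pull station) = exp(−0.000019 × 5000) = 0.909373
R(smoke detector) = exp(−0.000051 × 5000) = 0.774916
R(agent cylinder valve) = exp(−0.000055 × 5000) = 0.759572
Series (releasing panel and manual pull station): 0.798516 × 0.909373 = 0.726149
Series (smoke detector and agent cylinder valve): 0.774916 × 0.759572 = 0.588604
Parallel ([0.726149] and [0.588604]): 1 − (1 − 0.726149)(1 − 0.588604) = 0.8873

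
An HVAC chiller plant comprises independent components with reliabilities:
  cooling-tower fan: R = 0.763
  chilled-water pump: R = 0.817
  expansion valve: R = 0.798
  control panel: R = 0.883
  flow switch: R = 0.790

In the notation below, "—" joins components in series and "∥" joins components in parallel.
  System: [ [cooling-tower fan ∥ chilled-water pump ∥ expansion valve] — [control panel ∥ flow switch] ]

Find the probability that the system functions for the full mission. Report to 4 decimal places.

0.9669

Parallel (cooling-tower fan, chilled-water pump, and expansion valve): 1 − (1 − 0.763000)(1 − 0.817000)(1 − 0.798000) = 0.991239
Parallel (control panel and flow switch): 1 − (1 − 0.883000)(1 − 0.790000) = 0.975430
Series ([0.991239] and [0.975430]): 0.991239 × 0.975430 = 0.9669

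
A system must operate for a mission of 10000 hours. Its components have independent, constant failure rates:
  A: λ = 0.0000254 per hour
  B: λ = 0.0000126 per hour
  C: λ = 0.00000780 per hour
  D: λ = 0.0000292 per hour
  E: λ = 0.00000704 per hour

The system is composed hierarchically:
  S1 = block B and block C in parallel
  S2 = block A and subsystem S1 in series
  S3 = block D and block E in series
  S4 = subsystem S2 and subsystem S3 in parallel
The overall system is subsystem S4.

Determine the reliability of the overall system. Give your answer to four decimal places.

R(A) = exp(−0.0000254 × 10000) = 0.775692
R(B) = exp(−0.0000126 × 10000) = 0.881615
R(C) = exp(−0.00000780 × 10000) = 0.924964
R(D) = exp(−0.0000292 × 10000) = 0.746769
R(E) = exp(−0.00000704 × 10000) = 0.932021
Parallel (B and C): 1 − (1 − 0.881615)(1 − 0.924964) = 0.991117
Series (A and [0.991117]): 0.775692 × 0.991117 = 0.768802
Series (D and E): 0.746769 × 0.932021 = 0.696004
Parallel ([0.768802] and [0.696004]): 1 − (1 − 0.768802)(1 − 0.696004) = 0.9297

0.9297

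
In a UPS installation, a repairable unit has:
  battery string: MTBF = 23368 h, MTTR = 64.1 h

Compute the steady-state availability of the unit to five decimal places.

0.99726

A(battery string) = MTBF/(MTBF+MTTR) = 23368/(23368+64.1) = 0.99726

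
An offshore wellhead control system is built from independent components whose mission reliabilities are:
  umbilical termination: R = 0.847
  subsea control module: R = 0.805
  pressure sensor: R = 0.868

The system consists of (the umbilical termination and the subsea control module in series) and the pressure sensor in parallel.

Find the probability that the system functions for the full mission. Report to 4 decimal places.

Series (umbilical termination and subsea control module): 0.847000 × 0.805000 = 0.681835
Parallel ([0.681835] and pressure sensor): 1 − (1 − 0.681835)(1 − 0.868000) = 0.9580

0.9580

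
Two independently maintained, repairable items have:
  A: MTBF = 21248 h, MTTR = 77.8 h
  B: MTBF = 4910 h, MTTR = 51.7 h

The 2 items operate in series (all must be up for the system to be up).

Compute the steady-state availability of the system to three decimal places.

A(A) = MTBF/(MTBF+MTTR) = 21248/(21248+77.8) = 0.996352
A(B) = MTBF/(MTBF+MTTR) = 4910/(4910+51.7) = 0.989580
Series availability: 0.996352 × 0.989580 = 0.986

0.986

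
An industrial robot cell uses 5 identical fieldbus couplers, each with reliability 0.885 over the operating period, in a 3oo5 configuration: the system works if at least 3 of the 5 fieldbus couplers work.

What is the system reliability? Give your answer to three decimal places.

R = Σ_{i=3}^{5} C(5,i) p^i (1−p)^{5−i} with p = 0.885
C(5,3)·0.885^3·0.115^2 = 0.09167
C(5,4)·0.885^4·0.115^1 = 0.35273
C(5,5)·0.885^5·0.115^0 = 0.54290
Sum = 0.987

0.987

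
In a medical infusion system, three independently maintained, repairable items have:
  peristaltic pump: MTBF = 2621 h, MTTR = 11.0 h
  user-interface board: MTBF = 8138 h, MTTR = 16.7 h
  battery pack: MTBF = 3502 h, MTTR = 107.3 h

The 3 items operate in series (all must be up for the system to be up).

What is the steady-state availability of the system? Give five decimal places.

A(peristaltic pump) = MTBF/(MTBF+MTTR) = 2621/(2621+11.0) = 0.995821
A(user-interface board) = MTBF/(MTBF+MTTR) = 8138/(8138+16.7) = 0.997952
A(battery pack) = MTBF/(MTBF+MTTR) = 3502/(3502+107.3) = 0.970271
Series availability: 0.995821 × 0.997952 × 0.970271 = 0.96424

0.96424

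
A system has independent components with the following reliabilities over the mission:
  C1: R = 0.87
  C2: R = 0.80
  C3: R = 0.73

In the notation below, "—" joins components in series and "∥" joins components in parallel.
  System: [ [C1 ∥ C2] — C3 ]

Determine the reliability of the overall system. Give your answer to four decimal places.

0.7110

Parallel (C1 and C2): 1 − (1 − 0.870000)(1 − 0.800000) = 0.974000
Series ([0.974000] and C3): 0.974000 × 0.730000 = 0.7110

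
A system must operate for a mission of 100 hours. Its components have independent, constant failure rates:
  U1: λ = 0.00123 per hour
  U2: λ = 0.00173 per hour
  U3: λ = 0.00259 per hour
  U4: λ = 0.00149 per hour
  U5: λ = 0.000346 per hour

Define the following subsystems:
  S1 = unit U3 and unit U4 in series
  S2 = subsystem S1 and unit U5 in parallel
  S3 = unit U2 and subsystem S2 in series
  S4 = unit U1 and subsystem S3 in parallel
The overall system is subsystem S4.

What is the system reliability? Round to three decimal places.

R(U1) = exp(−0.00123 × 100) = 0.88426
R(U2) = exp(−0.00173 × 100) = 0.84114
R(U3) = exp(−0.00259 × 100) = 0.77182
R(U4) = exp(−0.00149 × 100) = 0.86157
R(U5) = exp(−0.000346 × 100) = 0.96599
Series (U3 and U4): 0.77182 × 0.86157 = 0.66498
Parallel ([0.66498] and U5): 1 − (1 − 0.66498)(1 − 0.96599) = 0.98861
Series (U2 and [0.98861]): 0.84114 × 0.98861 = 0.83156
Parallel (U1 and [0.83156]): 1 − (1 − 0.88426)(1 − 0.83156) = 0.981

0.981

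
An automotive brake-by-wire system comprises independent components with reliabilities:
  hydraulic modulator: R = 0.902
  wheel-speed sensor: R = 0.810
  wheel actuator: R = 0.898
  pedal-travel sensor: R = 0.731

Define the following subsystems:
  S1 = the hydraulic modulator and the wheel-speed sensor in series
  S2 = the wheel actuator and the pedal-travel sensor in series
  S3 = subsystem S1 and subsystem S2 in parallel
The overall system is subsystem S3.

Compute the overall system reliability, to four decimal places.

0.9075

Series (hydraulic modulator and wheel-speed sensor): 0.902000 × 0.810000 = 0.730620
Series (wheel actuator and pedal-travel sensor): 0.898000 × 0.731000 = 0.656438
Parallel ([0.730620] and [0.656438]): 1 − (1 − 0.730620)(1 − 0.656438) = 0.9075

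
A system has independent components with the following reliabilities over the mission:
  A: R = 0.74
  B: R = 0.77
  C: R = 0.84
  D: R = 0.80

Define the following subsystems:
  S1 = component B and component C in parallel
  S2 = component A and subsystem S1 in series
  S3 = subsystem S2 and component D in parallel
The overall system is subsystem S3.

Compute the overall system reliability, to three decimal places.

Parallel (B and C): 1 − (1 − 0.77000)(1 − 0.84000) = 0.96320
Series (A and [0.96320]): 0.74000 × 0.96320 = 0.71277
Parallel ([0.71277] and D): 1 − (1 − 0.71277)(1 − 0.80000) = 0.943

0.943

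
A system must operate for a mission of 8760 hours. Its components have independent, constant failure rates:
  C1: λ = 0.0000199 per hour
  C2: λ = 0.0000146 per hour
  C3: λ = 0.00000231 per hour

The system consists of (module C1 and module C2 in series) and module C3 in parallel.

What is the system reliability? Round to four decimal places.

0.9948

R(C1) = exp(−0.0000199 × 8760) = 0.840025
R(C2) = exp(−0.0000146 × 8760) = 0.879945
R(C3) = exp(−0.00000231 × 8760) = 0.979968
Series (C1 and C2): 0.840025 × 0.879945 = 0.739176
Parallel ([0.739176] and C3): 1 − (1 − 0.739176)(1 − 0.979968) = 0.9948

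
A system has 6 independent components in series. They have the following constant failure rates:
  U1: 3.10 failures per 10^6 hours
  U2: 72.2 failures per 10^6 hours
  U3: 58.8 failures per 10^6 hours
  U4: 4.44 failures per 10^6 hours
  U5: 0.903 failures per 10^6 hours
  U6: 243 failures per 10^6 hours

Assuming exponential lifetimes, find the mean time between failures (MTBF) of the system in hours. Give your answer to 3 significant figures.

Series of exponential components: λ_sys = Σ λ_i
λ_sys = 0.00000310 + 0.0000722 + 0.0000588 + 0.00000444 + 0.000000903 + 0.000243 = 3.8244e-04 /h
MTBF = 1 / λ_sys = 2610 h

2610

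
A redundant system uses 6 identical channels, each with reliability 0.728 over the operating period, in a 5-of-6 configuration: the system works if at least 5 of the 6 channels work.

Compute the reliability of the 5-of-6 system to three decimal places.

0.483

R = Σ_{i=5}^{6} C(6,i) p^i (1−p)^{6−i} with p = 0.728
C(6,5)·0.728^5·0.272^1 = 0.33372
C(6,6)·0.728^6·0.272^0 = 0.14886
Sum = 0.483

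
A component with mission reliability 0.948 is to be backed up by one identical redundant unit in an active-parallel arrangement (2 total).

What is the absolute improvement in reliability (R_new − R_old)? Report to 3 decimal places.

R_before = 0.948
R_after = 1 − (1 − 0.948)^2 = 0.997
ΔR = 0.997 − 0.948 = 0.049

0.049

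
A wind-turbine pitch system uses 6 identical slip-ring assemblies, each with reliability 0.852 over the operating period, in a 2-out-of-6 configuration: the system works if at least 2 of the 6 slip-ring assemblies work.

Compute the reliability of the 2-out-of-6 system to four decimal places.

0.9996

R = Σ_{i=2}^{6} C(6,i) p^i (1−p)^{6−i} with p = 0.852
C(6,2)·0.852^2·0.148^4 = 0.005224
C(6,3)·0.852^3·0.148^3 = 0.040099
C(6,4)·0.852^4·0.148^2 = 0.173130
C(6,5)·0.852^5·0.148^1 = 0.398668
C(6,6)·0.852^6·0.148^0 = 0.382505
Sum = 0.9996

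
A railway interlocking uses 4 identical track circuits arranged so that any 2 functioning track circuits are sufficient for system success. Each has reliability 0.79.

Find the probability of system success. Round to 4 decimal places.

R = Σ_{i=2}^{4} C(4,i) p^i (1−p)^{4−i} with p = 0.79
C(4,2)·0.79^2·0.21^2 = 0.165137
C(4,3)·0.79^3·0.21^1 = 0.414153
C(4,4)·0.79^4·0.21^0 = 0.389501
Sum = 0.9688

0.9688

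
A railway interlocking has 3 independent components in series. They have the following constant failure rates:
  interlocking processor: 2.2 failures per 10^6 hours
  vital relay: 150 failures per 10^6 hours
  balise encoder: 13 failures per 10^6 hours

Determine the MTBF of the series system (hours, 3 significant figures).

Series of exponential components: λ_sys = Σ λ_i
λ_sys = 0.0000022 + 0.00015 + 0.000013 = 1.6520e-04 /h
MTBF = 1 / λ_sys = 6050 h

6050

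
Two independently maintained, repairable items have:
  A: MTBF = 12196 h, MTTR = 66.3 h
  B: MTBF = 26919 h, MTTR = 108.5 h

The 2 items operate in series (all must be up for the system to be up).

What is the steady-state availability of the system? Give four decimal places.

0.9906

A(A) = MTBF/(MTBF+MTTR) = 12196/(12196+66.3) = 0.994593
A(B) = MTBF/(MTBF+MTTR) = 26919/(26919+108.5) = 0.995986
Series availability: 0.994593 × 0.995986 = 0.9906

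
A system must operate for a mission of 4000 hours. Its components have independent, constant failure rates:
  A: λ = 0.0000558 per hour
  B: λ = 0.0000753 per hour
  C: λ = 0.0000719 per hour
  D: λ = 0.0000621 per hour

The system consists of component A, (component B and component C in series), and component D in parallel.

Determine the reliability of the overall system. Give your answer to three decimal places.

R(A) = exp(−0.0000558 × 4000) = 0.79995
R(B) = exp(−0.0000753 × 4000) = 0.73993
R(C) = exp(−0.0000719 × 4000) = 0.75006
R(D) = exp(−0.0000621 × 4000) = 0.78005
Series (B and C): 0.73993 × 0.75006 = 0.55499
Parallel (A, [0.55499], and D): 1 − (1 − 0.79995)(1 − 0.55499)(1 − 0.78005) = 0.980

0.980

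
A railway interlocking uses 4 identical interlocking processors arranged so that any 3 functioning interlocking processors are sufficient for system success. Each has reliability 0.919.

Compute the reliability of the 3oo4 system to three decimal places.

0.965

R = Σ_{i=3}^{4} C(4,i) p^i (1−p)^{4−i} with p = 0.919
C(4,3)·0.919^3·0.081^1 = 0.25147
C(4,4)·0.919^4·0.081^0 = 0.71328
Sum = 0.965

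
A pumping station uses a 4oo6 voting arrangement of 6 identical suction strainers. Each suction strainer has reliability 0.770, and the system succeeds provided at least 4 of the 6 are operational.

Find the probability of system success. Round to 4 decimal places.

0.8609

R = Σ_{i=4}^{6} C(6,i) p^i (1−p)^{6−i} with p = 0.770
C(6,4)·0.770^4·0.230^2 = 0.278939
C(6,5)·0.770^5·0.230^1 = 0.373536
C(6,6)·0.770^6·0.230^0 = 0.208422
Sum = 0.8609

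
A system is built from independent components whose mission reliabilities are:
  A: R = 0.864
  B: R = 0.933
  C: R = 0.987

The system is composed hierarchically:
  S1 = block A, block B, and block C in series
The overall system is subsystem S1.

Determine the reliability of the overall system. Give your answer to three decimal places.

0.796

Series (A, B, and C): 0.86400 × 0.93300 × 0.98700 = 0.796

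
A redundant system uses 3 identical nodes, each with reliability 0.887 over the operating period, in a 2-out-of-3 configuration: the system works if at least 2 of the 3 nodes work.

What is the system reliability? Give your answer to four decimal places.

R = Σ_{i=2}^{3} C(3,i) p^i (1−p)^{3−i} with p = 0.887
C(3,2)·0.887^2·0.113^1 = 0.266715
C(3,3)·0.887^3·0.113^0 = 0.697864
Sum = 0.9646

0.9646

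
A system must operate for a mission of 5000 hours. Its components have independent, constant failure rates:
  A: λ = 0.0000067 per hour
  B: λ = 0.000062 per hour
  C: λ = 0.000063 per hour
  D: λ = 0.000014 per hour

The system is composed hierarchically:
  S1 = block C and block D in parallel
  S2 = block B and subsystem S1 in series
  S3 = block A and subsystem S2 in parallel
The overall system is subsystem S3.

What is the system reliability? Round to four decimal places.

R(A) = exp(−0.0000067 × 5000) = 0.967055
R(B) = exp(−0.000062 × 5000) = 0.733447
R(C) = exp(−0.000063 × 5000) = 0.729789
R(D) = exp(−0.000014 × 5000) = 0.932394
Parallel (C and D): 1 − (1 − 0.729789)(1 − 0.932394) = 0.981732
Series (B and [0.981732]): 0.733447 × 0.981732 = 0.720048
Parallel (A and [0.720048]): 1 − (1 − 0.967055)(1 − 0.720048) = 0.9908

0.9908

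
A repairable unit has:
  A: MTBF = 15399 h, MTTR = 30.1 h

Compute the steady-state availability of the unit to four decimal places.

A(A) = MTBF/(MTBF+MTTR) = 15399/(15399+30.1) = 0.9980

0.9980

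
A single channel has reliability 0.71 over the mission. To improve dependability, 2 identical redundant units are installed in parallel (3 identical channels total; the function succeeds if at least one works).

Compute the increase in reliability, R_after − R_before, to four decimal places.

R_before = 0.71
R_after = 1 − (1 − 0.71)^3 = 0.9756
ΔR = 0.9756 − 0.71 = 0.2656

0.2656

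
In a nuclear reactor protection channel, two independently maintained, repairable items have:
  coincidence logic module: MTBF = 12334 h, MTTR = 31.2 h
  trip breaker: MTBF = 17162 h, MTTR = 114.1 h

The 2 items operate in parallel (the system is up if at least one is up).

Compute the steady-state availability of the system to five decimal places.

A(coincidence logic module) = MTBF/(MTBF+MTTR) = 12334/(12334+31.2) = 0.997477
A(trip breaker) = MTBF/(MTBF+MTTR) = 17162/(17162+114.1) = 0.993396
Parallel availability: 1 − (1 − 0.997477)(1 − 0.993396) = 0.99998

0.99998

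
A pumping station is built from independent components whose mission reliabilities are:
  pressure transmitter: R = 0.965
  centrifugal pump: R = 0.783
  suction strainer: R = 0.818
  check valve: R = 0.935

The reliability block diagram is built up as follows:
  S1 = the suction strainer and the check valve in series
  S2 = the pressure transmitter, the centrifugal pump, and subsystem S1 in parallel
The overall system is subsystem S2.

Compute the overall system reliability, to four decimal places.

0.9982

Series (suction strainer and check valve): 0.818000 × 0.935000 = 0.764830
Parallel (pressure transmitter, centrifugal pump, and [0.764830]): 1 − (1 − 0.965000)(1 − 0.783000)(1 − 0.764830) = 0.9982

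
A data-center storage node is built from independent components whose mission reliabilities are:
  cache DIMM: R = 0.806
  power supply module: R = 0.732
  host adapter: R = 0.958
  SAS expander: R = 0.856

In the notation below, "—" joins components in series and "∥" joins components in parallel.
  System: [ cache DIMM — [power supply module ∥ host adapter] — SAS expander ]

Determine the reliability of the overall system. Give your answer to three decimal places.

0.682

Parallel (power supply module and host adapter): 1 − (1 − 0.73200)(1 − 0.95800) = 0.98874
Series (cache DIMM, [0.98874], and SAS expander): 0.80600 × 0.98874 × 0.85600 = 0.682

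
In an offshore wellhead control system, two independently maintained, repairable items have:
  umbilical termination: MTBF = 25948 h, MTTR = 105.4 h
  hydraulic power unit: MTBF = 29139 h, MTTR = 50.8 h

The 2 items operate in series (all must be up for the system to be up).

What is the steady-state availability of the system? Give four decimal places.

0.9942

A(umbilical termination) = MTBF/(MTBF+MTTR) = 25948/(25948+105.4) = 0.995954
A(hydraulic power unit) = MTBF/(MTBF+MTTR) = 29139/(29139+50.8) = 0.998260
Series availability: 0.995954 × 0.998260 = 0.9942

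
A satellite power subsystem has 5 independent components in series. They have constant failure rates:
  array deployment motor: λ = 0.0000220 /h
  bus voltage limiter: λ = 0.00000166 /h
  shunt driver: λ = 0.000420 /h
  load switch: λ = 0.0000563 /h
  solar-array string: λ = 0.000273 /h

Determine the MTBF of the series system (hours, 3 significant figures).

Series of exponential components: λ_sys = Σ λ_i
λ_sys = 0.0000220 + 0.00000166 + 0.000420 + 0.0000563 + 0.000273 = 7.7296e-04 /h
MTBF = 1 / λ_sys = 1290 h

1290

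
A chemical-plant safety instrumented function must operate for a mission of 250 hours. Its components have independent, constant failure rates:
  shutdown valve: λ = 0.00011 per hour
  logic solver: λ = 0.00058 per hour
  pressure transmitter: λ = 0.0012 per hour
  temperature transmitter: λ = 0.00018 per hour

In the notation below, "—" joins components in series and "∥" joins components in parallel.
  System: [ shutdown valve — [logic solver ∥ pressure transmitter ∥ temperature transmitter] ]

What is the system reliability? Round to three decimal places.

R(shutdown valve) = exp(−0.00011 × 250) = 0.97287
R(logic solver) = exp(−0.00058 × 250) = 0.86502
R(pressure transmitter) = exp(−0.0012 × 250) = 0.74082
R(temperature transmitter) = exp(−0.00018 × 250) = 0.95600
Parallel (logic solver, pressure transmitter, and temperature transmitter): 1 − (1 − 0.86502)(1 − 0.74082)(1 − 0.95600) = 0.99846
Series (shutdown valve and [0.99846]): 0.97287 × 0.99846 = 0.971

0.971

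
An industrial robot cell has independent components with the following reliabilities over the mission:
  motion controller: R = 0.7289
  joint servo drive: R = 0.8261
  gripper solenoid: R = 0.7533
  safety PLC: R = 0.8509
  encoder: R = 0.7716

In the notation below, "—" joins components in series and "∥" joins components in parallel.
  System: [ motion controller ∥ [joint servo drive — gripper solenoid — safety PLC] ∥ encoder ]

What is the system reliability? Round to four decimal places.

Series (joint servo drive, gripper solenoid, and safety PLC): 0.826100 × 0.753300 × 0.850900 = 0.529516
Parallel (motion controller, [0.529516], and encoder): 1 − (1 − 0.728900)(1 − 0.529516)(1 − 0.771600) = 0.9709

0.9709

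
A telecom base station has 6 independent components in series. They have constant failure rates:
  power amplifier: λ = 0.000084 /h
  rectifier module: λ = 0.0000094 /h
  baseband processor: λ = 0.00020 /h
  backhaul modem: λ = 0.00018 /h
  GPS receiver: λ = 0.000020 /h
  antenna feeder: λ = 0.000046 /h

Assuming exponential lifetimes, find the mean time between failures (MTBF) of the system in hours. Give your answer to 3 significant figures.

Series of exponential components: λ_sys = Σ λ_i
λ_sys = 0.000084 + 0.0000094 + 0.00020 + 0.00018 + 0.000020 + 0.000046 = 5.3940e-04 /h
MTBF = 1 / λ_sys = 1850 h

1850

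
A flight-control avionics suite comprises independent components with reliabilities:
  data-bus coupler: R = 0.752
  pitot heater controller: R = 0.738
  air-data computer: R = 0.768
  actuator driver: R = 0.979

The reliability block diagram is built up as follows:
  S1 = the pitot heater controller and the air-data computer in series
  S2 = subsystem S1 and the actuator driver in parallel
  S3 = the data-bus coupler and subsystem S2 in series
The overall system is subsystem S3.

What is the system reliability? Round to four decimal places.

0.7452

Series (pitot heater controller and air-data computer): 0.738000 × 0.768000 = 0.566784
Parallel ([0.566784] and actuator driver): 1 − (1 − 0.566784)(1 − 0.979000) = 0.990902
Series (data-bus coupler and [0.990902]): 0.752000 × 0.990902 = 0.7452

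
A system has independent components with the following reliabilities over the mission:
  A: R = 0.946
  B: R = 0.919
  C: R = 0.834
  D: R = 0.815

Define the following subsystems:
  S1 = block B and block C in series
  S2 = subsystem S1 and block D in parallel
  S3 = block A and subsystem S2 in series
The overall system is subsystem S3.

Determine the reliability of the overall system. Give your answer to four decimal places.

0.9051

Series (B and C): 0.919000 × 0.834000 = 0.766446
Parallel ([0.766446] and D): 1 − (1 − 0.766446)(1 − 0.815000) = 0.956793
Series (A and [0.956793]): 0.946000 × 0.956793 = 0.9051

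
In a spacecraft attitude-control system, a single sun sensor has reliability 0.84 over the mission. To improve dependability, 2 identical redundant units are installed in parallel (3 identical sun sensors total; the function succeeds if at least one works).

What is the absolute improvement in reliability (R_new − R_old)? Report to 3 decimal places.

0.156

R_before = 0.84
R_after = 1 − (1 − 0.84)^3 = 0.996
ΔR = 0.996 − 0.84 = 0.156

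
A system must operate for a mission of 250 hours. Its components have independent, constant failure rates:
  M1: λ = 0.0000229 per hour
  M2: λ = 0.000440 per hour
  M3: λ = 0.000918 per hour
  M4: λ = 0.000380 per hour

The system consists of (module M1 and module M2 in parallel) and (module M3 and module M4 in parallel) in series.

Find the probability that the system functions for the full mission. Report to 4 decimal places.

0.9808

R(M1) = exp(−0.0000229 × 250) = 0.994291
R(M2) = exp(−0.000440 × 250) = 0.895834
R(M3) = exp(−0.000918 × 250) = 0.794931
R(M4) = exp(−0.000380 × 250) = 0.909373
Parallel (M1 and M2): 1 − (1 − 0.994291)(1 − 0.895834) = 0.999405
Parallel (M3 and M4): 1 − (1 − 0.794931)(1 − 0.909373) = 0.981415
Series ([0.999405] and [0.981415]): 0.999405 × 0.981415 = 0.9808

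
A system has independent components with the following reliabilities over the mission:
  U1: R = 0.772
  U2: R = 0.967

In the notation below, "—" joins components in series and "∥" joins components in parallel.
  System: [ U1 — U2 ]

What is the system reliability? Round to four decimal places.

Series (U1 and U2): 0.772000 × 0.967000 = 0.7465

0.7465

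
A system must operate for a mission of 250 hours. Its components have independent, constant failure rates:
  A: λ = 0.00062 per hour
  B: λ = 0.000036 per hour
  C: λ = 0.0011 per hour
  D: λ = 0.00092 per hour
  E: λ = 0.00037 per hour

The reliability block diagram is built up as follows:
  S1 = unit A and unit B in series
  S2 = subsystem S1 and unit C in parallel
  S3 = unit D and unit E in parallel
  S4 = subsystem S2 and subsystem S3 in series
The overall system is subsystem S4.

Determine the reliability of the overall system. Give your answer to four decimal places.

0.9461

R(A) = exp(−0.00062 × 250) = 0.856415
R(B) = exp(−0.000036 × 250) = 0.991040
R(C) = exp(−0.0011 × 250) = 0.759572
R(D) = exp(−0.00092 × 250) = 0.794534
R(E) = exp(−0.00037 × 250) = 0.911649
Series (A and B): 0.856415 × 0.991040 = 0.848742
Parallel ([0.848742] and C): 1 − (1 − 0.848742)(1 − 0.759572) = 0.963633
Parallel (D and E): 1 − (1 − 0.794534)(1 − 0.911649) = 0.981847
Series ([0.963633] and [0.981847]): 0.963633 × 0.981847 = 0.9461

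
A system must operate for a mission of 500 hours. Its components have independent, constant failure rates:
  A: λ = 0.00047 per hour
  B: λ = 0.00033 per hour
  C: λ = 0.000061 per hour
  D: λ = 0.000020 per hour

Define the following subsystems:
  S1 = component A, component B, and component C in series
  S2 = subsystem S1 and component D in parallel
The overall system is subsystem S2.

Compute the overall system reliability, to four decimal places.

0.9965

R(A) = exp(−0.00047 × 500) = 0.790571
R(B) = exp(−0.00033 × 500) = 0.847894
R(C) = exp(−0.000061 × 500) = 0.969960
R(D) = exp(−0.000020 × 500) = 0.990050
Series (A, B, and C): 0.790571 × 0.847894 × 0.969960 = 0.650184
Parallel ([0.650184] and D): 1 − (1 − 0.650184)(1 − 0.990050) = 0.9965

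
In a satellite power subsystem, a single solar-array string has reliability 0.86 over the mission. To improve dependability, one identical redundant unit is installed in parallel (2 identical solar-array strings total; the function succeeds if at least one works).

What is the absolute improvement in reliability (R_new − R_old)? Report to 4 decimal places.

R_before = 0.86
R_after = 1 − (1 − 0.86)^2 = 0.9804
ΔR = 0.9804 − 0.86 = 0.1204

0.1204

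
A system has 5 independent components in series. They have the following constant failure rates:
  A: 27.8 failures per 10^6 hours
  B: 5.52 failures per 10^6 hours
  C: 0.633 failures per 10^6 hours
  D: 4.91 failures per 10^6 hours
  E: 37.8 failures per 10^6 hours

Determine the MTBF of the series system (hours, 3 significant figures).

Series of exponential components: λ_sys = Σ λ_i
λ_sys = 0.0000278 + 0.00000552 + 0.000000633 + 0.00000491 + 0.0000378 = 7.6663e-05 /h
MTBF = 1 / λ_sys = 13000 h

13000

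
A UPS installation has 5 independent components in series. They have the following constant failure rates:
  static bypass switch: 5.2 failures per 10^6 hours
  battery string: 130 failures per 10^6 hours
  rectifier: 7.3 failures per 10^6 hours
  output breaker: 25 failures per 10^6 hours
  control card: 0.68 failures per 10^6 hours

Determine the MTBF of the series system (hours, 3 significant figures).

Series of exponential components: λ_sys = Σ λ_i
λ_sys = 0.0000052 + 0.00013 + 0.0000073 + 0.000025 + 0.00000068 = 1.6818e-04 /h
MTBF = 1 / λ_sys = 5950 h

5950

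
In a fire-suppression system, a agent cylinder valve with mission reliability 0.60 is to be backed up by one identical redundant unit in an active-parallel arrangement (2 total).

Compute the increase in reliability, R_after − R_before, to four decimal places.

0.2400

R_before = 0.60
R_after = 1 − (1 − 0.60)^2 = 0.8400
ΔR = 0.8400 − 0.60 = 0.2400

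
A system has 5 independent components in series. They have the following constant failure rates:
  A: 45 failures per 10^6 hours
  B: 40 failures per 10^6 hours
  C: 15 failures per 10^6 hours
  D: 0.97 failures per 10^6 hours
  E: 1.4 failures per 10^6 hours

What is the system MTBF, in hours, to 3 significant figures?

9770

Series of exponential components: λ_sys = Σ λ_i
λ_sys = 0.000045 + 0.000040 + 0.000015 + 0.00000097 + 0.0000014 = 1.0237e-04 /h
MTBF = 1 / λ_sys = 9770 h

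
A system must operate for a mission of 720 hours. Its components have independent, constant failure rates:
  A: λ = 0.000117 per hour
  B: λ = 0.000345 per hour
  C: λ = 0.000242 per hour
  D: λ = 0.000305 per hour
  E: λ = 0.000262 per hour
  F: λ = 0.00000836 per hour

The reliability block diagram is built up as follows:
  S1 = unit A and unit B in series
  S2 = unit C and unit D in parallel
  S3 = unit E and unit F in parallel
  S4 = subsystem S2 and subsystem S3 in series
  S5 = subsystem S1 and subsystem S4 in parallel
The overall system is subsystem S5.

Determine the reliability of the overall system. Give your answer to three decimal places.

R(A) = exp(−0.000117 × 720) = 0.91921
R(B) = exp(−0.000345 × 720) = 0.78005
R(C) = exp(−0.000242 × 720) = 0.84010
R(D) = exp(−0.000305 × 720) = 0.80284
R(E) = exp(−0.000262 × 720) = 0.82808
R(F) = exp(−0.00000836 × 720) = 0.99400
Series (A and B): 0.91921 × 0.78005 = 0.71703
Parallel (C and D): 1 − (1 − 0.84010)(1 − 0.80284) = 0.96847
Parallel (E and F): 1 − (1 − 0.82808)(1 − 0.99400) = 0.99897
Series ([0.96847] and [0.99897]): 0.96847 × 0.99897 = 0.96747
Parallel ([0.71703] and [0.96747]): 1 − (1 − 0.71703)(1 − 0.96747) = 0.991

0.991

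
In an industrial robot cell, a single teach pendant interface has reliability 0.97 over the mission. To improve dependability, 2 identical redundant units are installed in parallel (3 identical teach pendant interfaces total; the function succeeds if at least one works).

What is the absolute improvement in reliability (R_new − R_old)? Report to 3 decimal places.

0.030

R_before = 0.97
R_after = 1 − (1 − 0.97)^3 = 1.000
ΔR = 1.000 − 0.97 = 0.030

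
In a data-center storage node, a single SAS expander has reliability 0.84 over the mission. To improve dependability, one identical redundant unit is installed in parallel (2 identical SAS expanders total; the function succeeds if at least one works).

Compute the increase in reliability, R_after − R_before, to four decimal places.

R_before = 0.84
R_after = 1 − (1 − 0.84)^2 = 0.9744
ΔR = 0.9744 − 0.84 = 0.1344

0.1344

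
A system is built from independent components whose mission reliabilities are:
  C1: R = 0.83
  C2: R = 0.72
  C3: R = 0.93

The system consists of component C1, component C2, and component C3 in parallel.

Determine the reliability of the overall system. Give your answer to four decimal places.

Parallel (C1, C2, and C3): 1 − (1 − 0.830000)(1 − 0.720000)(1 − 0.930000) = 0.9967

0.9967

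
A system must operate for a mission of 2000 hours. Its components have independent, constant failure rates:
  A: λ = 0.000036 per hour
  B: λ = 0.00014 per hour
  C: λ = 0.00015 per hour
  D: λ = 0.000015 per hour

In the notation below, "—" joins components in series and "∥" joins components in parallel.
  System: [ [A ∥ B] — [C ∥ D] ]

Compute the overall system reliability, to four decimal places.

R(A) = exp(−0.000036 × 2000) = 0.930531
R(B) = exp(−0.00014 × 2000) = 0.755784
R(C) = exp(−0.00015 × 2000) = 0.740818
R(D) = exp(−0.000015 × 2000) = 0.970446
Parallel (A and B): 1 − (1 − 0.930531)(1 − 0.755784) = 0.983035
Parallel (C and D): 1 − (1 − 0.740818)(1 − 0.970446) = 0.992340
Series ([0.983035] and [0.992340]): 0.983035 × 0.992340 = 0.9755

0.9755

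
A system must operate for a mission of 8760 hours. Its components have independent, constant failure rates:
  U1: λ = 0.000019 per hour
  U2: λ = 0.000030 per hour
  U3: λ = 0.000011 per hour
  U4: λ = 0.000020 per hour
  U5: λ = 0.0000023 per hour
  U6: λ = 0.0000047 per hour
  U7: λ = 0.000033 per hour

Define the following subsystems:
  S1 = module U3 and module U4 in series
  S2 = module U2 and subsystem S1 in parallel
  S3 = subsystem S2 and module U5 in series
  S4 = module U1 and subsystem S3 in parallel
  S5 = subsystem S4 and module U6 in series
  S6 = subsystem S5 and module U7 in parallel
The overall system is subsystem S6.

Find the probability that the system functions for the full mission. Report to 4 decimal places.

R(U1) = exp(−0.000019 × 8760) = 0.846674
R(U2) = exp(−0.000030 × 8760) = 0.768896
R(U3) = exp(−0.000011 × 8760) = 0.908137
R(U4) = exp(−0.000020 × 8760) = 0.839289
R(U5) = exp(−0.0000023 × 8760) = 0.980054
R(U6) = exp(−0.0000047 × 8760) = 0.959664
R(U7) = exp(−0.000033 × 8760) = 0.748952
Series (U3 and U4): 0.908137 × 0.839289 = 0.762189
Parallel (U2 and [0.762189]): 1 − (1 − 0.768896)(1 − 0.762189) = 0.945041
Series ([0.945041] and U5): 0.945041 × 0.980054 = 0.926191
Parallel (U1 and [0.926191]): 1 − (1 − 0.846674)(1 − 0.926191) = 0.988683
Series ([0.988683] and U6): 0.988683 × 0.959664 = 0.948803
Parallel ([0.948803] and U7): 1 − (1 − 0.948803)(1 − 0.748952) = 0.9871

0.9871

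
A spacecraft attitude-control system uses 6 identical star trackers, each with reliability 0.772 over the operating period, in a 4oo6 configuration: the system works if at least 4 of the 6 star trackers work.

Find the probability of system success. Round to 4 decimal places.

R = Σ_{i=4}^{6} C(6,i) p^i (1−p)^{6−i} with p = 0.772
C(6,4)·0.772^4·0.228^2 = 0.276968
C(6,5)·0.772^5·0.228^1 = 0.375122
C(6,6)·0.772^6·0.228^0 = 0.211692
Sum = 0.8638

0.8638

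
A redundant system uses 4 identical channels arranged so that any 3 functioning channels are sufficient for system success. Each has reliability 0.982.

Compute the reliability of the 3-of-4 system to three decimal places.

0.998

R = Σ_{i=3}^{4} C(4,i) p^i (1−p)^{4−i} with p = 0.982
C(4,3)·0.982^3·0.018^1 = 0.06818
C(4,4)·0.982^4·0.018^0 = 0.92992
Sum = 0.998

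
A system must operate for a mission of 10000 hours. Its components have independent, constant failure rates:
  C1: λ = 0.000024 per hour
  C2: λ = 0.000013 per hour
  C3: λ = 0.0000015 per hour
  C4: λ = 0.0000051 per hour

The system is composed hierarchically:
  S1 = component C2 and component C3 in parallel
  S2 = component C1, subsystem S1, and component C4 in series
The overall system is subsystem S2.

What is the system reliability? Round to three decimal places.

0.746

R(C1) = exp(−0.000024 × 10000) = 0.78663
R(C2) = exp(−0.000013 × 10000) = 0.87810
R(C3) = exp(−0.0000015 × 10000) = 0.98511
R(C4) = exp(−0.0000051 × 10000) = 0.95028
Parallel (C2 and C3): 1 − (1 − 0.87810)(1 − 0.98511) = 0.99818
Series (C1, [0.99818], and C4): 0.78663 × 0.99818 × 0.95028 = 0.746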